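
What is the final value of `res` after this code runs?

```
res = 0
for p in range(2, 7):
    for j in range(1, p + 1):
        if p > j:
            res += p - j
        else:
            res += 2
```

p=2,j=1: 2>1, res = 0+1 = 1
p=2,j=2: not 2>2, res = 1+2 = 3
p=3,j=1: 3>1, res = 3+2 = 5
p=3,j=2: 3>2, res = 5+1 = 6
p=3,j=3: not 3>3, res = 6+2 = 8
p=4,j=1: 4>1, res = 8+3 = 11
p=4,j=2: 4>2, res = 11+2 = 13
p=4,j=3: 4>3, res = 13+1 = 14
p=4,j=4: not 4>4, res = 14+2 = 16
p=5,j=1: 5>1, res = 16+4 = 20
p=5,j=2: 5>2, res = 20+3 = 23
p=5,j=3: 5>3, res = 23+2 = 25
p=5,j=4: 5>4, res = 25+1 = 26
p=5,j=5: not 5>5, res = 26+2 = 28
p=6,j=1: 6>1, res = 28+5 = 33
p=6,j=2: 6>2, res = 33+4 = 37
p=6,j=3: 6>3, res = 37+3 = 40
p=6,j=4: 6>4, res = 40+2 = 42
p=6,j=5: 6>5, res = 42+1 = 43
p=6,j=6: not 6>6, res = 43+2 = 45

45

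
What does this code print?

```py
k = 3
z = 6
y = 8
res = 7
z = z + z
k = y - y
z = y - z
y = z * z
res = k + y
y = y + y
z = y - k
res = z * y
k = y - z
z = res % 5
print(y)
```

32

z = 6+6 = 12
k = 8-8 = 0
z = 8-12 = -4
y = (-4)*(-4) = 16
res = 0+16 = 16
y = 16+16 = 32
z = 32-0 = 32
res = 32*32 = 1024
k = 32-32 = 0
z = 1024%5 = 4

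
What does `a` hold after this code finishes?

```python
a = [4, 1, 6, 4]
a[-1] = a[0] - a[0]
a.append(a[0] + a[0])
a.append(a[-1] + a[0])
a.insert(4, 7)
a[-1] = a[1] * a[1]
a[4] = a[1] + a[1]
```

a[-1] = a[0]-a[0] = 4-4 = 0 → [4, 1, 6, 0]
append a[0]+a[0] = 4+4 = 8 → [4, 1, 6, 0, 8]
append a[-1]+a[0] = 8+4 = 12 → [4, 1, 6, 0, 8, 12]
insert 7 at 4 → [4, 1, 6, 0, 7, 8, 12]
a[-1] = a[1]*a[1] = 1*1 = 1 → [4, 1, 6, 0, 7, 8, 1]
a[4] = a[1]+a[1] = 1+1 = 2 → [4, 1, 6, 0, 2, 8, 1]

[4, 1, 6, 0, 2, 8, 1]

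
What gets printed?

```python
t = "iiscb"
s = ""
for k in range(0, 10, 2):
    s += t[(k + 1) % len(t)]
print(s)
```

icisb

k=0: add t[1]='i' → 'i'
k=2: add t[3]='c' → 'ic'
k=4: add t[0]='i' → 'ici'
k=6: add t[2]='s' → 'icis'
k=8: add t[4]='b' → 'icisb'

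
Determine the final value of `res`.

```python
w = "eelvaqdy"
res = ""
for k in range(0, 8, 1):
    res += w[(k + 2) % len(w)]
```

k=0: add w[2]='l' → 'l'
k=1: add w[3]='v' → 'lv'
k=2: add w[4]='a' → 'lva'
k=3: add w[5]='q' → 'lvaq'
k=4: add w[6]='d' → 'lvaqd'
k=5: add w[7]='y' → 'lvaqdy'
k=6: add w[0]='e' → 'lvaqdye'
k=7: add w[1]='e' → 'lvaqdyee'

'lvaqdyee'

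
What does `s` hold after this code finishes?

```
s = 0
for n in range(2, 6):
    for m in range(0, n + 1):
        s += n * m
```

n=2,m=0: s = 0+0 = 0
n=2,m=1: s = 0+2 = 2
n=2,m=2: s = 2+4 = 6
n=3,m=0: s = 6+0 = 6
n=3,m=1: s = 6+3 = 9
n=3,m=2: s = 9+6 = 15
n=3,m=3: s = 15+9 = 24
n=4,m=0: s = 24+0 = 24
n=4,m=1: s = 24+4 = 28
n=4,m=2: s = 28+8 = 36
n=4,m=3: s = 36+12 = 48
n=4,m=4: s = 48+16 = 64
n=5,m=0: s = 64+0 = 64
n=5,m=1: s = 64+5 = 69
n=5,m=2: s = 69+10 = 79
n=5,m=3: s = 79+15 = 94
n=5,m=4: s = 94+20 = 114
n=5,m=5: s = 114+25 = 139

139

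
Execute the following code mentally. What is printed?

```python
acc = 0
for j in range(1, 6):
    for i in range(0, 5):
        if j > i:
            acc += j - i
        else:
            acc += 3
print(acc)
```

65

j=1,i=0: 1>0, acc = 0+1 = 1
j=1,i=1: not 1>1, acc = 1+3 = 4
j=1,i=2: not 1>2, acc = 4+3 = 7
j=1,i=3: not 1>3, acc = 7+3 = 10
j=1,i=4: not 1>4, acc = 10+3 = 13
j=2,i=0: 2>0, acc = 13+2 = 15
j=2,i=1: 2>1, acc = 15+1 = 16
j=2,i=2: not 2>2, acc = 16+3 = 19
j=2,i=3: not 2>3, acc = 19+3 = 22
j=2,i=4: not 2>4, acc = 22+3 = 25
j=3,i=0: 3>0, acc = 25+3 = 28
j=3,i=1: 3>1, acc = 28+2 = 30
j=3,i=2: 3>2, acc = 30+1 = 31
j=3,i=3: not 3>3, acc = 31+3 = 34
j=3,i=4: not 3>4, acc = 34+3 = 37
j=4,i=0: 4>0, acc = 37+4 = 41
j=4,i=1: 4>1, acc = 41+3 = 44
j=4,i=2: 4>2, acc = 44+2 = 46
j=4,i=3: 4>3, acc = 46+1 = 47
j=4,i=4: not 4>4, acc = 47+3 = 50
j=5,i=0: 5>0, acc = 50+5 = 55
j=5,i=1: 5>1, acc = 55+4 = 59
j=5,i=2: 5>2, acc = 59+3 = 62
j=5,i=3: 5>3, acc = 62+2 = 64
j=5,i=4: 5>4, acc = 64+1 = 65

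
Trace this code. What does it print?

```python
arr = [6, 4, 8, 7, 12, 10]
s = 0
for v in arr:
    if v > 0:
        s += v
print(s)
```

v=6: >0, s = 0+6 = 6
v=4: >0, s = 6+4 = 10
v=8: >0, s = 10+8 = 18
v=7: >0, s = 18+7 = 25
v=12: >0, s = 25+12 = 37
v=10: >0, s = 37+10 = 47

47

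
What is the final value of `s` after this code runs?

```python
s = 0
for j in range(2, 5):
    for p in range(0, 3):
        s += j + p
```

36

j=2,p=0: s = 0+2 = 2
j=2,p=1: s = 2+3 = 5
j=2,p=2: s = 5+4 = 9
j=3,p=0: s = 9+3 = 12
j=3,p=1: s = 12+4 = 16
j=3,p=2: s = 16+5 = 21
j=4,p=0: s = 21+4 = 25
j=4,p=1: s = 25+5 = 30
j=4,p=2: s = 30+6 = 36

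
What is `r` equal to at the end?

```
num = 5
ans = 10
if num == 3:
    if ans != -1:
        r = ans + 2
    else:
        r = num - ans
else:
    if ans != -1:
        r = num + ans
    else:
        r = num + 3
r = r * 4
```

60

num=5, ans=10
num == 3 is False; ans != -1 is True
→ r = num + ans = 15
r = 15*4 = 60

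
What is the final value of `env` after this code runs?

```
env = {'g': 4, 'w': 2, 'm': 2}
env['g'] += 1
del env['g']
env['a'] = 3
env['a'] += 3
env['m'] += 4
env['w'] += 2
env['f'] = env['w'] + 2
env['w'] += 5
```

env['g'] = 4+1 = 5 → {'g': 5, 'w': 2, 'm': 2}
del 'g' → {'w': 2, 'm': 2}
env['a'] = 3 → {'w': 2, 'm': 2, 'a': 3}
env['a'] = 3+3 = 6 → {'w': 2, 'm': 2, 'a': 6}
env['m'] = 2+4 = 6 → {'w': 2, 'm': 6, 'a': 6}
env['w'] = 2+2 = 4 → {'w': 4, 'm': 6, 'a': 6}
env['f'] = env['w']+2 = 6 → {'w': 4, 'm': 6, 'a': 6, 'f': 6}
env['w'] = 4+5 = 9 → {'w': 9, 'm': 6, 'a': 6, 'f': 6}

{'w': 9, 'm': 6, 'a': 6, 'f': 6}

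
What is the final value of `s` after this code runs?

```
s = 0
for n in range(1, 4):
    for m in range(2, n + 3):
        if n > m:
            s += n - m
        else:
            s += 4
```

n=1,m=2: not 1>2, s = 0+4 = 4
n=1,m=3: not 1>3, s = 4+4 = 8
n=2,m=2: not 2>2, s = 8+4 = 12
n=2,m=3: not 2>3, s = 12+4 = 16
n=2,m=4: not 2>4, s = 16+4 = 20
n=3,m=2: 3>2, s = 20+1 = 21
n=3,m=3: not 3>3, s = 21+4 = 25
n=3,m=4: not 3>4, s = 25+4 = 29
n=3,m=5: not 3>5, s = 29+4 = 33

33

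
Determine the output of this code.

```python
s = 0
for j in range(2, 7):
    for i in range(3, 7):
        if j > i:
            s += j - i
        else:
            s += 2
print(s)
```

j=2,i=3: not 2>3, s = 0+2 = 2
j=2,i=4: not 2>4, s = 2+2 = 4
j=2,i=5: not 2>5, s = 4+2 = 6
j=2,i=6: not 2>6, s = 6+2 = 8
j=3,i=3: not 3>3, s = 8+2 = 10
j=3,i=4: not 3>4, s = 10+2 = 12
j=3,i=5: not 3>5, s = 12+2 = 14
j=3,i=6: not 3>6, s = 14+2 = 16
j=4,i=3: 4>3, s = 16+1 = 17
j=4,i=4: not 4>4, s = 17+2 = 19
j=4,i=5: not 4>5, s = 19+2 = 21
j=4,i=6: not 4>6, s = 21+2 = 23
j=5,i=3: 5>3, s = 23+2 = 25
j=5,i=4: 5>4, s = 25+1 = 26
j=5,i=5: not 5>5, s = 26+2 = 28
j=5,i=6: not 5>6, s = 28+2 = 30
j=6,i=3: 6>3, s = 30+3 = 33
j=6,i=4: 6>4, s = 33+2 = 35
j=6,i=5: 6>5, s = 35+1 = 36
j=6,i=6: not 6>6, s = 36+2 = 38

38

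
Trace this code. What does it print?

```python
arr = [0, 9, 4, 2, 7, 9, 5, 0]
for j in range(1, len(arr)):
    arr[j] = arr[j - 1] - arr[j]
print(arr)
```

j=1: arr[1] = 0-9 = -9 → [0, -9, 4, 2, 7, 9, 5, 0]
j=2: arr[2] = (-9)-4 = -13 → [0, -9, -13, 2, 7, 9, 5, 0]
j=3: arr[3] = (-13)-2 = -15 → [0, -9, -13, -15, 7, 9, 5, 0]
j=4: arr[4] = (-15)-7 = -22 → [0, -9, -13, -15, -22, 9, 5, 0]
j=5: arr[5] = (-22)-9 = -31 → [0, -9, -13, -15, -22, -31, 5, 0]
j=6: arr[6] = (-31)-5 = -36 → [0, -9, -13, -15, -22, -31, -36, 0]
j=7: arr[7] = (-36)-0 = -36 → [0, -9, -13, -15, -22, -31, -36, -36]

[0, -9, -13, -15, -22, -31, -36, -36]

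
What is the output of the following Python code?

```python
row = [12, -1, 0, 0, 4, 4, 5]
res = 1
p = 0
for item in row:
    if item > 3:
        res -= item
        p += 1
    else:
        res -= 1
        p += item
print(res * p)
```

item=12: >3, res = 1-12 = -11; p=1
item=-1: not >3, res = (-11)-1 = -12; p=0
item=0: not >3, res = (-12)-1 = -13; p=0
item=0: not >3, res = (-13)-1 = -14; p=0
item=4: >3, res = (-14)-4 = -18; p=1
item=4: >3, res = (-18)-4 = -22; p=2
item=5: >3, res = (-22)-5 = -27; p=3
res*p = (-27)*3 = -81

-81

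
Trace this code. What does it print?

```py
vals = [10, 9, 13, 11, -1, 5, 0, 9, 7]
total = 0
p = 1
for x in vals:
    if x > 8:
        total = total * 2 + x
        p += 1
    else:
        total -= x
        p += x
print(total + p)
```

x=10: >8, total = 0*2+10 = 10; p=2
x=9: >8, total = 10*2+9 = 29; p=3
x=13: >8, total = 29*2+13 = 71; p=4
x=11: >8, total = 71*2+11 = 153; p=5
x=-1: not >8, total = 153-(-1) = 154; p=4
x=5: not >8, total = 154-5 = 149; p=9
x=0: not >8, total = 149-0 = 149; p=9
x=9: >8, total = 149*2+9 = 307; p=10
x=7: not >8, total = 307-7 = 300; p=17
total+p = 300+17 = 317

317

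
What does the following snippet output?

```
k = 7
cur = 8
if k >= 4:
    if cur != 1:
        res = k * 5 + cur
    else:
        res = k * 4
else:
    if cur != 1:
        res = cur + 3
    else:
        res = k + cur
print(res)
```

43

k=7, cur=8
k >= 4 is True; cur != 1 is True
→ res = k * 5 + cur = 43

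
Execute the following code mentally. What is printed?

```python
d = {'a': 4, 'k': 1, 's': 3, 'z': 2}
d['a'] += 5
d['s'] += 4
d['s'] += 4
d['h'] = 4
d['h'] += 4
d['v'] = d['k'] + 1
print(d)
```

{'a': 9, 'k': 1, 's': 11, 'z': 2, 'h': 8, 'v': 2}

d['a'] = 4+5 = 9 → {'a': 9, 'k': 1, 's': 3, 'z': 2}
d['s'] = 3+4 = 7 → {'a': 9, 'k': 1, 's': 7, 'z': 2}
d['s'] = 7+4 = 11 → {'a': 9, 'k': 1, 's': 11, 'z': 2}
d['h'] = 4 → {'a': 9, 'k': 1, 's': 11, 'z': 2, 'h': 4}
d['h'] = 4+4 = 8 → {'a': 9, 'k': 1, 's': 11, 'z': 2, 'h': 8}
d['v'] = d['k']+1 = 2 → {'a': 9, 'k': 1, 's': 11, 'z': 2, 'h': 8, 'v': 2}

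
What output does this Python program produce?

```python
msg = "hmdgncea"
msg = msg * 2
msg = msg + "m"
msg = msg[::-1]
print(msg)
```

maecngdmhaecngdmh

repeat ×2 → 'hmdgnceahmdgncea'
+ 'm' → 'hmdgnceahmdgnceam'
reverse → 'maecngdmhaecngdmh'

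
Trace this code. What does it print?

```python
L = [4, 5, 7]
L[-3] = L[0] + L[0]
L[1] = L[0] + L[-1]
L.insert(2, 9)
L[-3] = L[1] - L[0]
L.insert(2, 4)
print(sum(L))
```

35

L[-3] = L[0]+L[0] = 4+4 = 8 → [8, 5, 7]
L[1] = L[0]+L[-1] = 8+7 = 15 → [8, 15, 7]
insert 9 at 2 → [8, 15, 9, 7]
L[-3] = L[1]-L[0] = 15-8 = 7 → [8, 7, 9, 7]
insert 4 at 2 → [8, 7, 4, 9, 7]
sum = 35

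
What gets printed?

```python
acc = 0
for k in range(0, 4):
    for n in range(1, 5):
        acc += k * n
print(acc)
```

k=0,n=1: acc = 0+0 = 0
k=0,n=2: acc = 0+0 = 0
k=0,n=3: acc = 0+0 = 0
k=0,n=4: acc = 0+0 = 0
k=1,n=1: acc = 0+1 = 1
k=1,n=2: acc = 1+2 = 3
k=1,n=3: acc = 3+3 = 6
k=1,n=4: acc = 6+4 = 10
k=2,n=1: acc = 10+2 = 12
k=2,n=2: acc = 12+4 = 16
k=2,n=3: acc = 16+6 = 22
k=2,n=4: acc = 22+8 = 30
k=3,n=1: acc = 30+3 = 33
k=3,n=2: acc = 33+6 = 39
k=3,n=3: acc = 39+9 = 48
k=3,n=4: acc = 48+12 = 60

60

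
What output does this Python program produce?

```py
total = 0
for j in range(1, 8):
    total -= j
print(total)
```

-28

j=1: total = 0-1 = -1
j=2: total = (-1)-2 = -3
j=3: total = (-3)-3 = -6
j=4: total = (-6)-4 = -10
j=5: total = (-10)-5 = -15
j=6: total = (-15)-6 = -21
j=7: total = (-21)-7 = -28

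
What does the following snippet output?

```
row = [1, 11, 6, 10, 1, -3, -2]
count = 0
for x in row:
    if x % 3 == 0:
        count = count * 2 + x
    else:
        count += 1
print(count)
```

x=1: not %3==0, count = 0+1 = 1
x=11: not %3==0, count = 1+1 = 2
x=6: %3==0, count = 2*2+6 = 10
x=10: not %3==0, count = 10+1 = 11
x=1: not %3==0, count = 11+1 = 12
x=-3: %3==0, count = 12*2+(-3) = 21
x=-2: not %3==0, count = 21+1 = 22

22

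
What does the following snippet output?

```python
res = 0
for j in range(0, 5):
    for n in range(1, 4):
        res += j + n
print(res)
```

60

j=0,n=1: res = 0+1 = 1
j=0,n=2: res = 1+2 = 3
j=0,n=3: res = 3+3 = 6
j=1,n=1: res = 6+2 = 8
j=1,n=2: res = 8+3 = 11
j=1,n=3: res = 11+4 = 15
j=2,n=1: res = 15+3 = 18
j=2,n=2: res = 18+4 = 22
j=2,n=3: res = 22+5 = 27
j=3,n=1: res = 27+4 = 31
j=3,n=2: res = 31+5 = 36
j=3,n=3: res = 36+6 = 42
j=4,n=1: res = 42+5 = 47
j=4,n=2: res = 47+6 = 53
j=4,n=3: res = 53+7 = 60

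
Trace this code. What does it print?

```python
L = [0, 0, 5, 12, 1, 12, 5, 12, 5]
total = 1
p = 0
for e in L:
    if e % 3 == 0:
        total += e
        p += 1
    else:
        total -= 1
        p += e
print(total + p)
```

e=0: %3==0, total = 1+0 = 1; p=1
e=0: %3==0, total = 1+0 = 1; p=2
e=5: not %3==0, total = 1-1 = 0; p=7
e=12: %3==0, total = 0+12 = 12; p=8
e=1: not %3==0, total = 12-1 = 11; p=9
e=12: %3==0, total = 11+12 = 23; p=10
e=5: not %3==0, total = 23-1 = 22; p=15
e=12: %3==0, total = 22+12 = 34; p=16
e=5: not %3==0, total = 34-1 = 33; p=21
total+p = 33+21 = 54

54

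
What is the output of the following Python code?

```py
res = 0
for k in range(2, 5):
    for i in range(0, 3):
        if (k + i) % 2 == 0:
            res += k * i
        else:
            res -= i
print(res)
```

11

k=2,i=0: even sum, res = 0+0 = 0
k=2,i=1: odd sum, res = 0-1 = -1
k=2,i=2: even sum, res = (-1)+4 = 3
k=3,i=0: odd sum, res = 3-0 = 3
k=3,i=1: even sum, res = 3+3 = 6
k=3,i=2: odd sum, res = 6-2 = 4
k=4,i=0: even sum, res = 4+0 = 4
k=4,i=1: odd sum, res = 4-1 = 3
k=4,i=2: even sum, res = 3+8 = 11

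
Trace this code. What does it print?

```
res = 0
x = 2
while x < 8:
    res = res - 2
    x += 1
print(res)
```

-12

x=2: res = 0-2 = -2
x=3: res = (-2)-2 = -4
x=4: res = (-4)-2 = -6
x=5: res = (-6)-2 = -8
x=6: res = (-8)-2 = -10
x=7: res = (-10)-2 = -12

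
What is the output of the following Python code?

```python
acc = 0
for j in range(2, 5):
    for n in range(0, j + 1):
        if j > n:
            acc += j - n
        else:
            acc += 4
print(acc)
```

31

j=2,n=0: 2>0, acc = 0+2 = 2
j=2,n=1: 2>1, acc = 2+1 = 3
j=2,n=2: not 2>2, acc = 3+4 = 7
j=3,n=0: 3>0, acc = 7+3 = 10
j=3,n=1: 3>1, acc = 10+2 = 12
j=3,n=2: 3>2, acc = 12+1 = 13
j=3,n=3: not 3>3, acc = 13+4 = 17
j=4,n=0: 4>0, acc = 17+4 = 21
j=4,n=1: 4>1, acc = 21+3 = 24
j=4,n=2: 4>2, acc = 24+2 = 26
j=4,n=3: 4>3, acc = 26+1 = 27
j=4,n=4: not 4>4, acc = 27+4 = 31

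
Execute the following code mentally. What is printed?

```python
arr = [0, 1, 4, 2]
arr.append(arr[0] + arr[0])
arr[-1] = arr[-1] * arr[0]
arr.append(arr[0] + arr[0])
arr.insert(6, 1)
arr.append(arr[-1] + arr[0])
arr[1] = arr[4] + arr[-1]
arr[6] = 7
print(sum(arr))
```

15

append arr[0]+arr[0] = 0+0 = 0 → [0, 1, 4, 2, 0]
arr[-1] = arr[-1]*arr[0] = 0*0 = 0 → [0, 1, 4, 2, 0]
append arr[0]+arr[0] = 0+0 = 0 → [0, 1, 4, 2, 0, 0]
insert 1 at 6 → [0, 1, 4, 2, 0, 0, 1]
append arr[-1]+arr[0] = 1+0 = 1 → [0, 1, 4, 2, 0, 0, 1, 1]
arr[1] = arr[4]+arr[-1] = 0+1 = 1 → [0, 1, 4, 2, 0, 0, 1, 1]
arr[6] = 7 → [0, 1, 4, 2, 0, 0, 7, 1]
sum = 15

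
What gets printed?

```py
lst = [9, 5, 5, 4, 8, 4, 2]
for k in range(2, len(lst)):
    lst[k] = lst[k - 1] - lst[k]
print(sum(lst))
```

k=2: lst[2] = 5-5 = 0 → [9, 5, 0, 4, 8, 4, 2]
k=3: lst[3] = 0-4 = -4 → [9, 5, 0, -4, 8, 4, 2]
k=4: lst[4] = (-4)-8 = -12 → [9, 5, 0, -4, -12, 4, 2]
k=5: lst[5] = (-12)-4 = -16 → [9, 5, 0, -4, -12, -16, 2]
k=6: lst[6] = (-16)-2 = -18 → [9, 5, 0, -4, -12, -16, -18]
sum = -36

-36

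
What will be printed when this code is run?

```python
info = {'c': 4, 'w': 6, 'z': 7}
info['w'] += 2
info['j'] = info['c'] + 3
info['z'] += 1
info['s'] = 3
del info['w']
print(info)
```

{'c': 4, 'z': 8, 'j': 7, 's': 3}

info['w'] = 6+2 = 8 → {'c': 4, 'w': 8, 'z': 7}
info['j'] = info['c']+3 = 7 → {'c': 4, 'w': 8, 'z': 7, 'j': 7}
info['z'] = 7+1 = 8 → {'c': 4, 'w': 8, 'z': 8, 'j': 7}
info['s'] = 3 → {'c': 4, 'w': 8, 'z': 8, 'j': 7, 's': 3}
del 'w' → {'c': 4, 'z': 8, 'j': 7, 's': 3}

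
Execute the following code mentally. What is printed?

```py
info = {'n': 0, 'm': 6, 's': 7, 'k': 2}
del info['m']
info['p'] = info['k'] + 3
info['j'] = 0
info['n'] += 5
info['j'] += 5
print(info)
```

{'n': 5, 's': 7, 'k': 2, 'p': 5, 'j': 5}

del 'm' → {'n': 0, 's': 7, 'k': 2}
info['p'] = info['k']+3 = 5 → {'n': 0, 's': 7, 'k': 2, 'p': 5}
info['j'] = 0 → {'n': 0, 's': 7, 'k': 2, 'p': 5, 'j': 0}
info['n'] = 0+5 = 5 → {'n': 5, 's': 7, 'k': 2, 'p': 5, 'j': 0}
info['j'] = 0+5 = 5 → {'n': 5, 's': 7, 'k': 2, 'p': 5, 'j': 5}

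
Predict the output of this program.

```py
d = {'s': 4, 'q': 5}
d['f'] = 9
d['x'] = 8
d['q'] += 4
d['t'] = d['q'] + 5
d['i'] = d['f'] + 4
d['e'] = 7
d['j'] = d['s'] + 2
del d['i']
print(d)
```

d['f'] = 9 → {'s': 4, 'q': 5, 'f': 9}
d['x'] = 8 → {'s': 4, 'q': 5, 'f': 9, 'x': 8}
d['q'] = 5+4 = 9 → {'s': 4, 'q': 9, 'f': 9, 'x': 8}
d['t'] = d['q']+5 = 14 → {'s': 4, 'q': 9, 'f': 9, 'x': 8, 't': 14}
d['i'] = d['f']+4 = 13 → {'s': 4, 'q': 9, 'f': 9, 'x': 8, 't': 14, 'i': 13}
d['e'] = 7 → {'s': 4, 'q': 9, 'f': 9, 'x': 8, 't': 14, 'i': 13, 'e': 7}
d['j'] = d['s']+2 = 6 → {'s': 4, 'q': 9, 'f': 9, 'x': 8, 't': 14, 'i': 13, 'e': 7, 'j': 6}
del 'i' → {'s': 4, 'q': 9, 'f': 9, 'x': 8, 't': 14, 'e': 7, 'j': 6}

{'s': 4, 'q': 9, 'f': 9, 'x': 8, 't': 14, 'e': 7, 'j': 6}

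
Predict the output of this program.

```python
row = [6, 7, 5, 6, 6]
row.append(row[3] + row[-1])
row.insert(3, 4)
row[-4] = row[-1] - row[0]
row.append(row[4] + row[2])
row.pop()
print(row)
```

append row[3]+row[-1] = 6+6 = 12 → [6, 7, 5, 6, 6, 12]
insert 4 at 3 → [6, 7, 5, 4, 6, 6, 12]
row[-4] = row[-1]-row[0] = 12-6 = 6 → [6, 7, 5, 6, 6, 6, 12]
append row[4]+row[2] = 6+5 = 11 → [6, 7, 5, 6, 6, 6, 12, 11]
pop() removes 11 → [6, 7, 5, 6, 6, 6, 12]

[6, 7, 5, 6, 6, 6, 12]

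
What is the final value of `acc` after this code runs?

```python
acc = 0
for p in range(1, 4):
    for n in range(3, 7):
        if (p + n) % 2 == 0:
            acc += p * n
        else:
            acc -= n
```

p=1,n=3: even sum, acc = 0+3 = 3
p=1,n=4: odd sum, acc = 3-4 = -1
p=1,n=5: even sum, acc = (-1)+5 = 4
p=1,n=6: odd sum, acc = 4-6 = -2
p=2,n=3: odd sum, acc = (-2)-3 = -5
p=2,n=4: even sum, acc = (-5)+8 = 3
p=2,n=5: odd sum, acc = 3-5 = -2
p=2,n=6: even sum, acc = (-2)+12 = 10
p=3,n=3: even sum, acc = 10+9 = 19
p=3,n=4: odd sum, acc = 19-4 = 15
p=3,n=5: even sum, acc = 15+15 = 30
p=3,n=6: odd sum, acc = 30-6 = 24

24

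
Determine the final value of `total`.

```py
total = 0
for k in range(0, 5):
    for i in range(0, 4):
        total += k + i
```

70

k=0,i=0: total = 0+0 = 0
k=0,i=1: total = 0+1 = 1
k=0,i=2: total = 1+2 = 3
k=0,i=3: total = 3+3 = 6
k=1,i=0: total = 6+1 = 7
k=1,i=1: total = 7+2 = 9
k=1,i=2: total = 9+3 = 12
k=1,i=3: total = 12+4 = 16
k=2,i=0: total = 16+2 = 18
k=2,i=1: total = 18+3 = 21
k=2,i=2: total = 21+4 = 25
k=2,i=3: total = 25+5 = 30
k=3,i=0: total = 30+3 = 33
k=3,i=1: total = 33+4 = 37
k=3,i=2: total = 37+5 = 42
k=3,i=3: total = 42+6 = 48
k=4,i=0: total = 48+4 = 52
k=4,i=1: total = 52+5 = 57
k=4,i=2: total = 57+6 = 63
k=4,i=3: total = 63+7 = 70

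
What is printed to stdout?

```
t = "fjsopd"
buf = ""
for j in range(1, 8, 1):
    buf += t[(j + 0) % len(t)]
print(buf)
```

jsopdfj

j=1: add t[1]='j' → 'j'
j=2: add t[2]='s' → 'js'
j=3: add t[3]='o' → 'jso'
j=4: add t[4]='p' → 'jsop'
j=5: add t[5]='d' → 'jsopd'
j=6: add t[0]='f' → 'jsopdf'
j=7: add t[1]='j' → 'jsopdfj'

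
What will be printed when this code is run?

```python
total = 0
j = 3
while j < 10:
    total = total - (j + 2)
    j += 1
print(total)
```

j=3: total = 0-5 = -5
j=4: total = (-5)-6 = -11
j=5: total = (-11)-7 = -18
j=6: total = (-18)-8 = -26
j=7: total = (-26)-9 = -35
j=8: total = (-35)-10 = -45
j=9: total = (-45)-11 = -56

-56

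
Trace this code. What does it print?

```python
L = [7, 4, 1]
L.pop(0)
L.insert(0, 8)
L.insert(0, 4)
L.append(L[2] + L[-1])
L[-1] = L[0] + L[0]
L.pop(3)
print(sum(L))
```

pop(0) removes 7 → [4, 1]
insert 8 at 0 → [8, 4, 1]
insert 4 at 0 → [4, 8, 4, 1]
append L[2]+L[-1] = 4+1 = 5 → [4, 8, 4, 1, 5]
L[-1] = L[0]+L[0] = 4+4 = 8 → [4, 8, 4, 1, 8]
pop(3) removes 1 → [4, 8, 4, 8]
sum = 24

24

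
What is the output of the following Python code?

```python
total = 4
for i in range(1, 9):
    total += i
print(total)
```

40

i=1: total = 4+1 = 5
i=2: total = 5+2 = 7
i=3: total = 7+3 = 10
i=4: total = 10+4 = 14
i=5: total = 14+5 = 19
i=6: total = 19+6 = 25
i=7: total = 25+7 = 32
i=8: total = 32+8 = 40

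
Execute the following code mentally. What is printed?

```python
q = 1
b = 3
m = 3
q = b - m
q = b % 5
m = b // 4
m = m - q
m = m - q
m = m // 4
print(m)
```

q = 3-3 = 0
q = 3%5 = 3
m = 3//4 = 0
m = 0-3 = -3
m = (-3)-3 = -6
m = (-6)//4 = -2

-2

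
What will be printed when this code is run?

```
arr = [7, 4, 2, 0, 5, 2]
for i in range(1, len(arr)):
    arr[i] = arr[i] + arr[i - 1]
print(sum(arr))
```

82

i=1: arr[1] = 4+7 = 11 → [7, 11, 2, 0, 5, 2]
i=2: arr[2] = 2+11 = 13 → [7, 11, 13, 0, 5, 2]
i=3: arr[3] = 0+13 = 13 → [7, 11, 13, 13, 5, 2]
i=4: arr[4] = 5+13 = 18 → [7, 11, 13, 13, 18, 2]
i=5: arr[5] = 2+18 = 20 → [7, 11, 13, 13, 18, 20]
sum = 82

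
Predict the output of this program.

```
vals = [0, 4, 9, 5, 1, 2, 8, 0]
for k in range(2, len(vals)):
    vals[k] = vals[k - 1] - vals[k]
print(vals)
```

[0, 4, -5, -10, -11, -13, -21, -21]

k=2: vals[2] = 4-9 = -5 → [0, 4, -5, 5, 1, 2, 8, 0]
k=3: vals[3] = (-5)-5 = -10 → [0, 4, -5, -10, 1, 2, 8, 0]
k=4: vals[4] = (-10)-1 = -11 → [0, 4, -5, -10, -11, 2, 8, 0]
k=5: vals[5] = (-11)-2 = -13 → [0, 4, -5, -10, -11, -13, 8, 0]
k=6: vals[6] = (-13)-8 = -21 → [0, 4, -5, -10, -11, -13, -21, 0]
k=7: vals[7] = (-21)-0 = -21 → [0, 4, -5, -10, -11, -13, -21, -21]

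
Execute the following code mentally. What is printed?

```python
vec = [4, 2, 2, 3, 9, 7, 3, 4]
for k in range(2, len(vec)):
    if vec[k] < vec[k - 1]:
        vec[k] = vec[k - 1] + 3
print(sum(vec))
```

65

k=2: 2>=2, unchanged → [4, 2, 2, 3, 9, 7, 3, 4]
k=3: 3>=2, unchanged → [4, 2, 2, 3, 9, 7, 3, 4]
k=4: 9>=3, unchanged → [4, 2, 2, 3, 9, 7, 3, 4]
k=5: 7<9, vec[5] = 9+3 = 12 → [4, 2, 2, 3, 9, 12, 3, 4]
k=6: 3<12, vec[6] = 12+3 = 15 → [4, 2, 2, 3, 9, 12, 15, 4]
k=7: 4<15, vec[7] = 15+3 = 18 → [4, 2, 2, 3, 9, 12, 15, 18]
sum = 65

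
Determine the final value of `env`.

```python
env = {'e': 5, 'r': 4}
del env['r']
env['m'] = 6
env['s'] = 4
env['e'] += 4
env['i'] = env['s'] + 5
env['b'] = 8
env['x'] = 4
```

{'e': 9, 'm': 6, 's': 4, 'i': 9, 'b': 8, 'x': 4}

del 'r' → {'e': 5}
env['m'] = 6 → {'e': 5, 'm': 6}
env['s'] = 4 → {'e': 5, 'm': 6, 's': 4}
env['e'] = 5+4 = 9 → {'e': 9, 'm': 6, 's': 4}
env['i'] = env['s']+5 = 9 → {'e': 9, 'm': 6, 's': 4, 'i': 9}
env['b'] = 8 → {'e': 9, 'm': 6, 's': 4, 'i': 9, 'b': 8}
env['x'] = 4 → {'e': 9, 'm': 6, 's': 4, 'i': 9, 'b': 8, 'x': 4}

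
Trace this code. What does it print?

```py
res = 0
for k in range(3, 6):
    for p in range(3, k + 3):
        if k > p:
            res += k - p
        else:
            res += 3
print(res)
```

k=3,p=3: not 3>3, res = 0+3 = 3
k=3,p=4: not 3>4, res = 3+3 = 6
k=3,p=5: not 3>5, res = 6+3 = 9
k=4,p=3: 4>3, res = 9+1 = 10
k=4,p=4: not 4>4, res = 10+3 = 13
k=4,p=5: not 4>5, res = 13+3 = 16
k=4,p=6: not 4>6, res = 16+3 = 19
k=5,p=3: 5>3, res = 19+2 = 21
k=5,p=4: 5>4, res = 21+1 = 22
k=5,p=5: not 5>5, res = 22+3 = 25
k=5,p=6: not 5>6, res = 25+3 = 28
k=5,p=7: not 5>7, res = 28+3 = 31

31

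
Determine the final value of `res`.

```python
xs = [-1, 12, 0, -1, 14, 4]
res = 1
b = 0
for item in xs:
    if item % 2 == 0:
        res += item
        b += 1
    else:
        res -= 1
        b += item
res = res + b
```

31

item=-1: not even, res = 1-1 = 0; b=-1
item=12: even, res = 0+12 = 12; b=0
item=0: even, res = 12+0 = 12; b=1
item=-1: not even, res = 12-1 = 11; b=0
item=14: even, res = 11+14 = 25; b=1
item=4: even, res = 25+4 = 29; b=2
res+b = 29+2 = 31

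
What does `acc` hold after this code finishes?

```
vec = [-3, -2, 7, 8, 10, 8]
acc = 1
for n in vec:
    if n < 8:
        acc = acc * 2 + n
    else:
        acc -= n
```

-27

n=-3: <8, acc = 1*2+(-3) = -1
n=-2: <8, acc = (-1)*2+(-2) = -4
n=7: <8, acc = (-4)*2+7 = -1
n=8: not <8, acc = (-1)-8 = -9
n=10: not <8, acc = (-9)-10 = -19
n=8: not <8, acc = (-19)-8 = -27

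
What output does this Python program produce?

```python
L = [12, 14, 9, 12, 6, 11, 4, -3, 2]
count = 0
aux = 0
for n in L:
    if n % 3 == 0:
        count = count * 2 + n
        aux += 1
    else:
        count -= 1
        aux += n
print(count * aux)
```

10800

n=12: %3==0, count = 0*2+12 = 12; aux=1
n=14: not %3==0, count = 12-1 = 11; aux=15
n=9: %3==0, count = 11*2+9 = 31; aux=16
n=12: %3==0, count = 31*2+12 = 74; aux=17
n=6: %3==0, count = 74*2+6 = 154; aux=18
n=11: not %3==0, count = 154-1 = 153; aux=29
n=4: not %3==0, count = 153-1 = 152; aux=33
n=-3: %3==0, count = 152*2+(-3) = 301; aux=34
n=2: not %3==0, count = 301-1 = 300; aux=36
count*aux = 300*36 = 10800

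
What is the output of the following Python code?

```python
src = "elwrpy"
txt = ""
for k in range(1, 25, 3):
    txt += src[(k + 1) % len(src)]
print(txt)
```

wywywywy

k=1: add src[2]='w' → 'w'
k=4: add src[5]='y' → 'wy'
k=7: add src[2]='w' → 'wyw'
k=10: add src[5]='y' → 'wywy'
k=13: add src[2]='w' → 'wywyw'
k=16: add src[5]='y' → 'wywywy'
k=19: add src[2]='w' → 'wywywyw'
k=22: add src[5]='y' → 'wywywywy'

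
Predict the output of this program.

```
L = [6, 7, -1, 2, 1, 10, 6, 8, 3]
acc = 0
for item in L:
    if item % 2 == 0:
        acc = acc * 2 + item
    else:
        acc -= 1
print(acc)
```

item=6: even, acc = 0*2+6 = 6
item=7: not even, acc = 6-1 = 5
item=-1: not even, acc = 5-1 = 4
item=2: even, acc = 4*2+2 = 10
item=1: not even, acc = 10-1 = 9
item=10: even, acc = 9*2+10 = 28
item=6: even, acc = 28*2+6 = 62
item=8: even, acc = 62*2+8 = 132
item=3: not even, acc = 132-1 = 131

131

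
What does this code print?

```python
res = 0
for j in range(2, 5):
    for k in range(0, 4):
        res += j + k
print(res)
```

54

j=2,k=0: res = 0+2 = 2
j=2,k=1: res = 2+3 = 5
j=2,k=2: res = 5+4 = 9
j=2,k=3: res = 9+5 = 14
j=3,k=0: res = 14+3 = 17
j=3,k=1: res = 17+4 = 21
j=3,k=2: res = 21+5 = 26
j=3,k=3: res = 26+6 = 32
j=4,k=0: res = 32+4 = 36
j=4,k=1: res = 36+5 = 41
j=4,k=2: res = 41+6 = 47
j=4,k=3: res = 47+7 = 54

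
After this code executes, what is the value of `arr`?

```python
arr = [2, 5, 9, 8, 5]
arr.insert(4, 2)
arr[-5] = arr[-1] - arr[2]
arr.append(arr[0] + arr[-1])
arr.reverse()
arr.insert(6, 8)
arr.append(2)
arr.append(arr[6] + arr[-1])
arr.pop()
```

[7, 5, 2, 8, 9, -4, 8, 2, 2]

insert 2 at 4 → [2, 5, 9, 8, 2, 5]
arr[-5] = arr[-1]-arr[2] = 5-9 = -4 → [2, -4, 9, 8, 2, 5]
append arr[0]+arr[-1] = 2+5 = 7 → [2, -4, 9, 8, 2, 5, 7]
reverse → [7, 5, 2, 8, 9, -4, 2]
insert 8 at 6 → [7, 5, 2, 8, 9, -4, 8, 2]
append 2 → [7, 5, 2, 8, 9, -4, 8, 2, 2]
append arr[6]+arr[-1] = 8+2 = 10 → [7, 5, 2, 8, 9, -4, 8, 2, 2, 10]
pop() removes 10 → [7, 5, 2, 8, 9, -4, 8, 2, 2]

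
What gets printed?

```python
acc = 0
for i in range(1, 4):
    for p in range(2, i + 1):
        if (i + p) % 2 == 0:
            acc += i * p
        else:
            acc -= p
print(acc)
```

11

i=2,p=2: even sum, acc = 0+4 = 4
i=3,p=2: odd sum, acc = 4-2 = 2
i=3,p=3: even sum, acc = 2+9 = 11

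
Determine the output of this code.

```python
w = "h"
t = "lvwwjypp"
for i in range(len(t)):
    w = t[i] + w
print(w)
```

ppyjwwvlh

i=0: prepend 'l' → 'lh'
i=1: prepend 'v' → 'vlh'
i=2: prepend 'w' → 'wvlh'
i=3: prepend 'w' → 'wwvlh'
i=4: prepend 'j' → 'jwwvlh'
i=5: prepend 'y' → 'yjwwvlh'
i=6: prepend 'p' → 'pyjwwvlh'
i=7: prepend 'p' → 'ppyjwwvlh'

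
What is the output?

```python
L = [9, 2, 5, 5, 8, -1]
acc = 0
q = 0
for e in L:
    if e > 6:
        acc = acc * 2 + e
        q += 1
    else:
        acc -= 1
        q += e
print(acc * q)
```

247

e=9: >6, acc = 0*2+9 = 9; q=1
e=2: not >6, acc = 9-1 = 8; q=3
e=5: not >6, acc = 8-1 = 7; q=8
e=5: not >6, acc = 7-1 = 6; q=13
e=8: >6, acc = 6*2+8 = 20; q=14
e=-1: not >6, acc = 20-1 = 19; q=13
acc*q = 19*13 = 247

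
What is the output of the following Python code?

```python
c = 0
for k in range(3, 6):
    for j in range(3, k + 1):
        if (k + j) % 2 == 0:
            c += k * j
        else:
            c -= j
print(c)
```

58

k=3,j=3: even sum, c = 0+9 = 9
k=4,j=3: odd sum, c = 9-3 = 6
k=4,j=4: even sum, c = 6+16 = 22
k=5,j=3: even sum, c = 22+15 = 37
k=5,j=4: odd sum, c = 37-4 = 33
k=5,j=5: even sum, c = 33+25 = 58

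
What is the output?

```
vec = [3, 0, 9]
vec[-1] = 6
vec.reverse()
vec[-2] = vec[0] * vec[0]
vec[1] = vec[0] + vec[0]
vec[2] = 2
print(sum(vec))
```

vec[-1] = 6 → [3, 0, 6]
reverse → [6, 0, 3]
vec[-2] = vec[0]*vec[0] = 6*6 = 36 → [6, 36, 3]
vec[1] = vec[0]+vec[0] = 6+6 = 12 → [6, 12, 3]
vec[2] = 2 → [6, 12, 2]
sum = 20

20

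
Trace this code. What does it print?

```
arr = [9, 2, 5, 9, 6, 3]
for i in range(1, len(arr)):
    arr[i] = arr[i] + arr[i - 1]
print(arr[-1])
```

34

i=1: arr[1] = 2+9 = 11 → [9, 11, 5, 9, 6, 3]
i=2: arr[2] = 5+11 = 16 → [9, 11, 16, 9, 6, 3]
i=3: arr[3] = 9+16 = 25 → [9, 11, 16, 25, 6, 3]
i=4: arr[4] = 6+25 = 31 → [9, 11, 16, 25, 31, 3]
i=5: arr[5] = 3+31 = 34 → [9, 11, 16, 25, 31, 34]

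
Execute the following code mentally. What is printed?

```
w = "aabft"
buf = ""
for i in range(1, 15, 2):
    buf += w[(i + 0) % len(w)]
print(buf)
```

afabtaf

i=1: add w[1]='a' → 'a'
i=3: add w[3]='f' → 'af'
i=5: add w[0]='a' → 'afa'
i=7: add w[2]='b' → 'afab'
i=9: add w[4]='t' → 'afabt'
i=11: add w[1]='a' → 'afabta'
i=13: add w[3]='f' → 'afabtaf'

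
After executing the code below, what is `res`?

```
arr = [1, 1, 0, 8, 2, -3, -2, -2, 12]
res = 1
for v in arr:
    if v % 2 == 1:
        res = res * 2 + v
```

11

v=1: odd, res = 1*2+1 = 3
v=1: odd, res = 3*2+1 = 7
v=0: not odd
v=8: not odd
v=2: not odd
v=-3: odd, res = 7*2+(-3) = 11
v=-2: not odd
v=-2: not odd
v=12: not odd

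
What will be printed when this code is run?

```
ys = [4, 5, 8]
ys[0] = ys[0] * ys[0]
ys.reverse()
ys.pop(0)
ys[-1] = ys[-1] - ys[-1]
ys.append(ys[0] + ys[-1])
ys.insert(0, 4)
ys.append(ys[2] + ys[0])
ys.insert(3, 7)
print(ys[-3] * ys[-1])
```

ys[0] = ys[0]*ys[0] = 4*4 = 16 → [16, 5, 8]
reverse → [8, 5, 16]
pop(0) removes 8 → [5, 16]
ys[-1] = ys[-1]-ys[-1] = 16-16 = 0 → [5, 0]
append ys[0]+ys[-1] = 5+0 = 5 → [5, 0, 5]
insert 4 at 0 → [4, 5, 0, 5]
append ys[2]+ys[0] = 0+4 = 4 → [4, 5, 0, 5, 4]
insert 7 at 3 → [4, 5, 0, 7, 5, 4]
ys[-3]*ys[-1] = 7*4 = 28

28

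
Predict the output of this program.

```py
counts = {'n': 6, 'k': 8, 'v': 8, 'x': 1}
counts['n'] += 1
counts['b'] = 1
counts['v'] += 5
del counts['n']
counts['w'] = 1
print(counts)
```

{'k': 8, 'v': 13, 'x': 1, 'b': 1, 'w': 1}

counts['n'] = 6+1 = 7 → {'n': 7, 'k': 8, 'v': 8, 'x': 1}
counts['b'] = 1 → {'n': 7, 'k': 8, 'v': 8, 'x': 1, 'b': 1}
counts['v'] = 8+5 = 13 → {'n': 7, 'k': 8, 'v': 13, 'x': 1, 'b': 1}
del 'n' → {'k': 8, 'v': 13, 'x': 1, 'b': 1}
counts['w'] = 1 → {'k': 8, 'v': 13, 'x': 1, 'b': 1, 'w': 1}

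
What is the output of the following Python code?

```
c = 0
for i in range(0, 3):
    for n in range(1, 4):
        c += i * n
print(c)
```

18

i=0,n=1: c = 0+0 = 0
i=0,n=2: c = 0+0 = 0
i=0,n=3: c = 0+0 = 0
i=1,n=1: c = 0+1 = 1
i=1,n=2: c = 1+2 = 3
i=1,n=3: c = 3+3 = 6
i=2,n=1: c = 6+2 = 8
i=2,n=2: c = 8+4 = 12
i=2,n=3: c = 12+6 = 18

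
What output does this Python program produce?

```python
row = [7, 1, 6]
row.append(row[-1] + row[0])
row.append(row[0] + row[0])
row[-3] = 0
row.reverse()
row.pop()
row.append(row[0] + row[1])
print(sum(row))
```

55

append row[-1]+row[0] = 6+7 = 13 → [7, 1, 6, 13]
append row[0]+row[0] = 7+7 = 14 → [7, 1, 6, 13, 14]
row[-3] = 0 → [7, 1, 0, 13, 14]
reverse → [14, 13, 0, 1, 7]
pop() removes 7 → [14, 13, 0, 1]
append row[0]+row[1] = 14+13 = 27 → [14, 13, 0, 1, 27]
sum = 55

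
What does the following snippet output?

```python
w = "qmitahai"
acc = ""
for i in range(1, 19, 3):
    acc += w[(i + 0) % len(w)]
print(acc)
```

maiihq

i=1: add w[1]='m' → 'm'
i=4: add w[4]='a' → 'ma'
i=7: add w[7]='i' → 'mai'
i=10: add w[2]='i' → 'maii'
i=13: add w[5]='h' → 'maiih'
i=16: add w[0]='q' → 'maiihq'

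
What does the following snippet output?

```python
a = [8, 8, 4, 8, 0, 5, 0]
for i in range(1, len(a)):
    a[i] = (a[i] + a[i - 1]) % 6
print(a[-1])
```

i=1: a[1] = (8+8)%6 = 4 → [8, 4, 4, 8, 0, 5, 0]
i=2: a[2] = (4+4)%6 = 2 → [8, 4, 2, 8, 0, 5, 0]
i=3: a[3] = (8+2)%6 = 4 → [8, 4, 2, 4, 0, 5, 0]
i=4: a[4] = (0+4)%6 = 4 → [8, 4, 2, 4, 4, 5, 0]
i=5: a[5] = (5+4)%6 = 3 → [8, 4, 2, 4, 4, 3, 0]
i=6: a[6] = (0+3)%6 = 3 → [8, 4, 2, 4, 4, 3, 3]

3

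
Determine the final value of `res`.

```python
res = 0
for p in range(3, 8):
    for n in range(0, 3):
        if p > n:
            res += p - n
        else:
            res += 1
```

60

p=3,n=0: 3>0, res = 0+3 = 3
p=3,n=1: 3>1, res = 3+2 = 5
p=3,n=2: 3>2, res = 5+1 = 6
p=4,n=0: 4>0, res = 6+4 = 10
p=4,n=1: 4>1, res = 10+3 = 13
p=4,n=2: 4>2, res = 13+2 = 15
p=5,n=0: 5>0, res = 15+5 = 20
p=5,n=1: 5>1, res = 20+4 = 24
p=5,n=2: 5>2, res = 24+3 = 27
p=6,n=0: 6>0, res = 27+6 = 33
p=6,n=1: 6>1, res = 33+5 = 38
p=6,n=2: 6>2, res = 38+4 = 42
p=7,n=0: 7>0, res = 42+7 = 49
p=7,n=1: 7>1, res = 49+6 = 55
p=7,n=2: 7>2, res = 55+5 = 60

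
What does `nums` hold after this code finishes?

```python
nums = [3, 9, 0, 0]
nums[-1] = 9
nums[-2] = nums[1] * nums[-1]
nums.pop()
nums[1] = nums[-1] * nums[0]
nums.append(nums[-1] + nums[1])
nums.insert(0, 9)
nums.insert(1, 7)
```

nums[-1] = 9 → [3, 9, 0, 9]
nums[-2] = nums[1]*nums[-1] = 9*9 = 81 → [3, 9, 81, 9]
pop() removes 9 → [3, 9, 81]
nums[1] = nums[-1]*nums[0] = 81*3 = 243 → [3, 243, 81]
append nums[-1]+nums[1] = 81+243 = 324 → [3, 243, 81, 324]
insert 9 at 0 → [9, 3, 243, 81, 324]
insert 7 at 1 → [9, 7, 3, 243, 81, 324]

[9, 7, 3, 243, 81, 324]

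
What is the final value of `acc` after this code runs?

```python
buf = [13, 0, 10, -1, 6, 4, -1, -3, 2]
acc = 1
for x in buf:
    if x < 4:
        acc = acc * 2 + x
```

16

x=13: not <4
x=0: <4, acc = 1*2+0 = 2
x=10: not <4
x=-1: <4, acc = 2*2+(-1) = 3
x=6: not <4
x=4: not <4
x=-1: <4, acc = 3*2+(-1) = 5
x=-3: <4, acc = 5*2+(-3) = 7
x=2: <4, acc = 7*2+2 = 16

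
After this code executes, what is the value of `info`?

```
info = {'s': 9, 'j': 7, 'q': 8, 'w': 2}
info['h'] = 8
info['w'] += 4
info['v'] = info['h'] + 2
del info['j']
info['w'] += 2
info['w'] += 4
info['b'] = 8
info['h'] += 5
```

{'s': 9, 'q': 8, 'w': 12, 'h': 13, 'v': 10, 'b': 8}

info['h'] = 8 → {'s': 9, 'j': 7, 'q': 8, 'w': 2, 'h': 8}
info['w'] = 2+4 = 6 → {'s': 9, 'j': 7, 'q': 8, 'w': 6, 'h': 8}
info['v'] = info['h']+2 = 10 → {'s': 9, 'j': 7, 'q': 8, 'w': 6, 'h': 8, 'v': 10}
del 'j' → {'s': 9, 'q': 8, 'w': 6, 'h': 8, 'v': 10}
info['w'] = 6+2 = 8 → {'s': 9, 'q': 8, 'w': 8, 'h': 8, 'v': 10}
info['w'] = 8+4 = 12 → {'s': 9, 'q': 8, 'w': 12, 'h': 8, 'v': 10}
info['b'] = 8 → {'s': 9, 'q': 8, 'w': 12, 'h': 8, 'v': 10, 'b': 8}
info['h'] = 8+5 = 13 → {'s': 9, 'q': 8, 'w': 12, 'h': 13, 'v': 10, 'b': 8}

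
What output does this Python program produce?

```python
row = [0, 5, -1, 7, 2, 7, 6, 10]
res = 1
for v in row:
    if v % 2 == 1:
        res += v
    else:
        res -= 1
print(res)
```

15

v=0: not odd, res = 1-1 = 0
v=5: odd, res = 0+5 = 5
v=-1: odd, res = 5+(-1) = 4
v=7: odd, res = 4+7 = 11
v=2: not odd, res = 11-1 = 10
v=7: odd, res = 10+7 = 17
v=6: not odd, res = 17-1 = 16
v=10: not odd, res = 16-1 = 15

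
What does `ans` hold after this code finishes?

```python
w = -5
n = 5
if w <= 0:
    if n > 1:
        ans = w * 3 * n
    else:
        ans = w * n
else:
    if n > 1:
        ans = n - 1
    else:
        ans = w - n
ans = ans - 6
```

w=-5, n=5
w <= 0 is True; n > 1 is True
→ ans = w * 3 * n = -75
ans = (-75)-6 = -81

-81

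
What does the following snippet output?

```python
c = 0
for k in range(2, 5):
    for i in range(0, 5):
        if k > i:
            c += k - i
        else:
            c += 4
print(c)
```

43

k=2,i=0: 2>0, c = 0+2 = 2
k=2,i=1: 2>1, c = 2+1 = 3
k=2,i=2: not 2>2, c = 3+4 = 7
k=2,i=3: not 2>3, c = 7+4 = 11
k=2,i=4: not 2>4, c = 11+4 = 15
k=3,i=0: 3>0, c = 15+3 = 18
k=3,i=1: 3>1, c = 18+2 = 20
k=3,i=2: 3>2, c = 20+1 = 21
k=3,i=3: not 3>3, c = 21+4 = 25
k=3,i=4: not 3>4, c = 25+4 = 29
k=4,i=0: 4>0, c = 29+4 = 33
k=4,i=1: 4>1, c = 33+3 = 36
k=4,i=2: 4>2, c = 36+2 = 38
k=4,i=3: 4>3, c = 38+1 = 39
k=4,i=4: not 4>4, c = 39+4 = 43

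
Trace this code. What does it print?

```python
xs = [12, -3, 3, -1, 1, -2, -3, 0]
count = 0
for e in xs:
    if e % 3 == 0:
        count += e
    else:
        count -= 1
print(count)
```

e=12: %3==0, count = 0+12 = 12
e=-3: %3==0, count = 12+(-3) = 9
e=3: %3==0, count = 9+3 = 12
e=-1: not %3==0, count = 12-1 = 11
e=1: not %3==0, count = 11-1 = 10
e=-2: not %3==0, count = 10-1 = 9
e=-3: %3==0, count = 9+(-3) = 6
e=0: %3==0, count = 6+0 = 6

6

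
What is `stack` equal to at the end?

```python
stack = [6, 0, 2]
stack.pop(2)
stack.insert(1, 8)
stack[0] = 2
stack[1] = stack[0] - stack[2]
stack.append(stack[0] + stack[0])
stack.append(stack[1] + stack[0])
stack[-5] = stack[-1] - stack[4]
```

[0, 2, 0, 4, 4]

pop(2) removes 2 → [6, 0]
insert 8 at 1 → [6, 8, 0]
stack[0] = 2 → [2, 8, 0]
stack[1] = stack[0]-stack[2] = 2-0 = 2 → [2, 2, 0]
append stack[0]+stack[0] = 2+2 = 4 → [2, 2, 0, 4]
append stack[1]+stack[0] = 2+2 = 4 → [2, 2, 0, 4, 4]
stack[-5] = stack[-1]-stack[4] = 4-4 = 0 → [0, 2, 0, 4, 4]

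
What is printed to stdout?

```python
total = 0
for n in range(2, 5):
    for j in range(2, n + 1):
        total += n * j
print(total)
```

55

n=2,j=2: total = 0+4 = 4
n=3,j=2: total = 4+6 = 10
n=3,j=3: total = 10+9 = 19
n=4,j=2: total = 19+8 = 27
n=4,j=3: total = 27+12 = 39
n=4,j=4: total = 39+16 = 55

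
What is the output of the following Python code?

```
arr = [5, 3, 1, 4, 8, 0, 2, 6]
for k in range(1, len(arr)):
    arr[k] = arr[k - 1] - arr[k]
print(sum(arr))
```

k=1: arr[1] = 5-3 = 2 → [5, 2, 1, 4, 8, 0, 2, 6]
k=2: arr[2] = 2-1 = 1 → [5, 2, 1, 4, 8, 0, 2, 6]
k=3: arr[3] = 1-4 = -3 → [5, 2, 1, -3, 8, 0, 2, 6]
k=4: arr[4] = (-3)-8 = -11 → [5, 2, 1, -3, -11, 0, 2, 6]
k=5: arr[5] = (-11)-0 = -11 → [5, 2, 1, -3, -11, -11, 2, 6]
k=6: arr[6] = (-11)-2 = -13 → [5, 2, 1, -3, -11, -11, -13, 6]
k=7: arr[7] = (-13)-6 = -19 → [5, 2, 1, -3, -11, -11, -13, -19]
sum = -49

-49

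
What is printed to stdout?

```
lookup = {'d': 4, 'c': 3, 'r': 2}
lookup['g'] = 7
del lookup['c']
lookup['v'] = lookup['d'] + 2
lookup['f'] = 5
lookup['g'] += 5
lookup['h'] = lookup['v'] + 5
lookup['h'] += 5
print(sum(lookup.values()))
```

lookup['g'] = 7 → {'d': 4, 'c': 3, 'r': 2, 'g': 7}
del 'c' → {'d': 4, 'r': 2, 'g': 7}
lookup['v'] = lookup['d']+2 = 6 → {'d': 4, 'r': 2, 'g': 7, 'v': 6}
lookup['f'] = 5 → {'d': 4, 'r': 2, 'g': 7, 'v': 6, 'f': 5}
lookup['g'] = 7+5 = 12 → {'d': 4, 'r': 2, 'g': 12, 'v': 6, 'f': 5}
lookup['h'] = lookup['v']+5 = 11 → {'d': 4, 'r': 2, 'g': 12, 'v': 6, 'f': 5, 'h': 11}
lookup['h'] = 11+5 = 16 → {'d': 4, 'r': 2, 'g': 12, 'v': 6, 'f': 5, 'h': 16}
sum of values = 45

45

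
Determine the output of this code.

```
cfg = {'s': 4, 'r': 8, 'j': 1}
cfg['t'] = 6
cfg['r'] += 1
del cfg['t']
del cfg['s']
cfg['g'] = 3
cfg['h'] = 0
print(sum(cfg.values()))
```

cfg['t'] = 6 → {'s': 4, 'r': 8, 'j': 1, 't': 6}
cfg['r'] = 8+1 = 9 → {'s': 4, 'r': 9, 'j': 1, 't': 6}
del 't' → {'s': 4, 'r': 9, 'j': 1}
del 's' → {'r': 9, 'j': 1}
cfg['g'] = 3 → {'r': 9, 'j': 1, 'g': 3}
cfg['h'] = 0 → {'r': 9, 'j': 1, 'g': 3, 'h': 0}
sum of values = 13

13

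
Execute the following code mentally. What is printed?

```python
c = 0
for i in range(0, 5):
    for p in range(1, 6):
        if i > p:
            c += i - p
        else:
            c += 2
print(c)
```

48

i=0,p=1: not 0>1, c = 0+2 = 2
i=0,p=2: not 0>2, c = 2+2 = 4
i=0,p=3: not 0>3, c = 4+2 = 6
i=0,p=4: not 0>4, c = 6+2 = 8
i=0,p=5: not 0>5, c = 8+2 = 10
i=1,p=1: not 1>1, c = 10+2 = 12
i=1,p=2: not 1>2, c = 12+2 = 14
i=1,p=3: not 1>3, c = 14+2 = 16
i=1,p=4: not 1>4, c = 16+2 = 18
i=1,p=5: not 1>5, c = 18+2 = 20
i=2,p=1: 2>1, c = 20+1 = 21
i=2,p=2: not 2>2, c = 21+2 = 23
i=2,p=3: not 2>3, c = 23+2 = 25
i=2,p=4: not 2>4, c = 25+2 = 27
i=2,p=5: not 2>5, c = 27+2 = 29
i=3,p=1: 3>1, c = 29+2 = 31
i=3,p=2: 3>2, c = 31+1 = 32
i=3,p=3: not 3>3, c = 32+2 = 34
i=3,p=4: not 3>4, c = 34+2 = 36
i=3,p=5: not 3>5, c = 36+2 = 38
i=4,p=1: 4>1, c = 38+3 = 41
i=4,p=2: 4>2, c = 41+2 = 43
i=4,p=3: 4>3, c = 43+1 = 44
i=4,p=4: not 4>4, c = 44+2 = 46
i=4,p=5: not 4>5, c = 46+2 = 48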